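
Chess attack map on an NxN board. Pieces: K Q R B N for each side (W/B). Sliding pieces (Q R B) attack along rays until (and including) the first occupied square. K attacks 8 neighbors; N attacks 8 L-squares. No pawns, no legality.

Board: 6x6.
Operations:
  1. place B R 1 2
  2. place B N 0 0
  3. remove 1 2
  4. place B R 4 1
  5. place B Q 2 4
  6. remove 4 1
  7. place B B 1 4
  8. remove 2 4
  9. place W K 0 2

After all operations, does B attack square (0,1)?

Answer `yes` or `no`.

Answer: no

Derivation:
Op 1: place BR@(1,2)
Op 2: place BN@(0,0)
Op 3: remove (1,2)
Op 4: place BR@(4,1)
Op 5: place BQ@(2,4)
Op 6: remove (4,1)
Op 7: place BB@(1,4)
Op 8: remove (2,4)
Op 9: place WK@(0,2)
Per-piece attacks for B:
  BN@(0,0): attacks (1,2) (2,1)
  BB@(1,4): attacks (2,5) (2,3) (3,2) (4,1) (5,0) (0,5) (0,3)
B attacks (0,1): no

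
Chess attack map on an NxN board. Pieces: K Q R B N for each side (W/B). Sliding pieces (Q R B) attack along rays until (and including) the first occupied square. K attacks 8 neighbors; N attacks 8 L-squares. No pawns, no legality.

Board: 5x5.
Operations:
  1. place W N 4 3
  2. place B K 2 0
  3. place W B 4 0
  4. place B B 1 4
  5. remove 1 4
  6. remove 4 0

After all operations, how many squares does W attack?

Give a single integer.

Op 1: place WN@(4,3)
Op 2: place BK@(2,0)
Op 3: place WB@(4,0)
Op 4: place BB@(1,4)
Op 5: remove (1,4)
Op 6: remove (4,0)
Per-piece attacks for W:
  WN@(4,3): attacks (2,4) (3,1) (2,2)
Union (3 distinct): (2,2) (2,4) (3,1)

Answer: 3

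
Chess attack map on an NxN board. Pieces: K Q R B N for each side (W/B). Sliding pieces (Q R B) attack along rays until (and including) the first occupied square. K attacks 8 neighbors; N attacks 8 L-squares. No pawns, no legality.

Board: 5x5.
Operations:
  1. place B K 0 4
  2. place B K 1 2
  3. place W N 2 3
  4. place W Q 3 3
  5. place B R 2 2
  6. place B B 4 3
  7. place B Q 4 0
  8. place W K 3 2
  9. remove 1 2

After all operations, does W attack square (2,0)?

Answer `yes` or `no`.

Answer: no

Derivation:
Op 1: place BK@(0,4)
Op 2: place BK@(1,2)
Op 3: place WN@(2,3)
Op 4: place WQ@(3,3)
Op 5: place BR@(2,2)
Op 6: place BB@(4,3)
Op 7: place BQ@(4,0)
Op 8: place WK@(3,2)
Op 9: remove (1,2)
Per-piece attacks for W:
  WN@(2,3): attacks (4,4) (0,4) (3,1) (4,2) (1,1) (0,2)
  WK@(3,2): attacks (3,3) (3,1) (4,2) (2,2) (4,3) (4,1) (2,3) (2,1)
  WQ@(3,3): attacks (3,4) (3,2) (4,3) (2,3) (4,4) (4,2) (2,4) (2,2) [ray(0,-1) blocked at (3,2); ray(1,0) blocked at (4,3); ray(-1,0) blocked at (2,3); ray(-1,-1) blocked at (2,2)]
W attacks (2,0): no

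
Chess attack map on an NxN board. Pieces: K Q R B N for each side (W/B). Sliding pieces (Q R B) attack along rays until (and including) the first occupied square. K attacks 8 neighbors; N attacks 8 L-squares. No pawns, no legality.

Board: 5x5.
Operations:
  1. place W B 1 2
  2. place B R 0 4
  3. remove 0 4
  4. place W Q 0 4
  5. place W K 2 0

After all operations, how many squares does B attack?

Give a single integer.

Answer: 0

Derivation:
Op 1: place WB@(1,2)
Op 2: place BR@(0,4)
Op 3: remove (0,4)
Op 4: place WQ@(0,4)
Op 5: place WK@(2,0)
Per-piece attacks for B:
Union (0 distinct): (none)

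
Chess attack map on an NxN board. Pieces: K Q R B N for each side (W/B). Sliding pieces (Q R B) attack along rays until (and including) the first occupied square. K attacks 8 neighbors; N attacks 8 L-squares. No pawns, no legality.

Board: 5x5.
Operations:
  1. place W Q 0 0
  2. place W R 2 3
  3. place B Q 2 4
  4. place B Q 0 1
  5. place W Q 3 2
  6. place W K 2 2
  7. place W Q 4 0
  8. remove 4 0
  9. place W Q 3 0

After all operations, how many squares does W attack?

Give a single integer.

Op 1: place WQ@(0,0)
Op 2: place WR@(2,3)
Op 3: place BQ@(2,4)
Op 4: place BQ@(0,1)
Op 5: place WQ@(3,2)
Op 6: place WK@(2,2)
Op 7: place WQ@(4,0)
Op 8: remove (4,0)
Op 9: place WQ@(3,0)
Per-piece attacks for W:
  WQ@(0,0): attacks (0,1) (1,0) (2,0) (3,0) (1,1) (2,2) [ray(0,1) blocked at (0,1); ray(1,0) blocked at (3,0); ray(1,1) blocked at (2,2)]
  WK@(2,2): attacks (2,3) (2,1) (3,2) (1,2) (3,3) (3,1) (1,3) (1,1)
  WR@(2,3): attacks (2,4) (2,2) (3,3) (4,3) (1,3) (0,3) [ray(0,1) blocked at (2,4); ray(0,-1) blocked at (2,2)]
  WQ@(3,0): attacks (3,1) (3,2) (4,0) (2,0) (1,0) (0,0) (4,1) (2,1) (1,2) (0,3) [ray(0,1) blocked at (3,2); ray(-1,0) blocked at (0,0)]
  WQ@(3,2): attacks (3,3) (3,4) (3,1) (3,0) (4,2) (2,2) (4,3) (4,1) (2,3) (2,1) (1,0) [ray(0,-1) blocked at (3,0); ray(-1,0) blocked at (2,2); ray(-1,1) blocked at (2,3)]
Union (21 distinct): (0,0) (0,1) (0,3) (1,0) (1,1) (1,2) (1,3) (2,0) (2,1) (2,2) (2,3) (2,4) (3,0) (3,1) (3,2) (3,3) (3,4) (4,0) (4,1) (4,2) (4,3)

Answer: 21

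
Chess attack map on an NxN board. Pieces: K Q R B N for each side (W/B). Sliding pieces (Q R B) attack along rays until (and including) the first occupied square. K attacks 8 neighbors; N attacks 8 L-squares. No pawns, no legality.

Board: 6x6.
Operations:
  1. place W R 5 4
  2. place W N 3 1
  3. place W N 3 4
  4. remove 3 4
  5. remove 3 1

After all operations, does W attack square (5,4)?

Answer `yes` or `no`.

Op 1: place WR@(5,4)
Op 2: place WN@(3,1)
Op 3: place WN@(3,4)
Op 4: remove (3,4)
Op 5: remove (3,1)
Per-piece attacks for W:
  WR@(5,4): attacks (5,5) (5,3) (5,2) (5,1) (5,0) (4,4) (3,4) (2,4) (1,4) (0,4)
W attacks (5,4): no

Answer: no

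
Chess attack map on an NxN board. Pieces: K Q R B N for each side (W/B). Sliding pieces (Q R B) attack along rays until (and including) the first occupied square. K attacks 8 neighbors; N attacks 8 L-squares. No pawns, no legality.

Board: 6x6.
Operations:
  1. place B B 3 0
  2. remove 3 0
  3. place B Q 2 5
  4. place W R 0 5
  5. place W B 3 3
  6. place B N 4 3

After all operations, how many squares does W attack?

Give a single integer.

Answer: 14

Derivation:
Op 1: place BB@(3,0)
Op 2: remove (3,0)
Op 3: place BQ@(2,5)
Op 4: place WR@(0,5)
Op 5: place WB@(3,3)
Op 6: place BN@(4,3)
Per-piece attacks for W:
  WR@(0,5): attacks (0,4) (0,3) (0,2) (0,1) (0,0) (1,5) (2,5) [ray(1,0) blocked at (2,5)]
  WB@(3,3): attacks (4,4) (5,5) (4,2) (5,1) (2,4) (1,5) (2,2) (1,1) (0,0)
Union (14 distinct): (0,0) (0,1) (0,2) (0,3) (0,4) (1,1) (1,5) (2,2) (2,4) (2,5) (4,2) (4,4) (5,1) (5,5)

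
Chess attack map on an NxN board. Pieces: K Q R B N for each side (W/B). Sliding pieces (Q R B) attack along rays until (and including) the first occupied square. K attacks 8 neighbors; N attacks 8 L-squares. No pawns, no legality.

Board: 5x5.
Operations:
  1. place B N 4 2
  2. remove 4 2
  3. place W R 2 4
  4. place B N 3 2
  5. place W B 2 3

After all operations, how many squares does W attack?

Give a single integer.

Op 1: place BN@(4,2)
Op 2: remove (4,2)
Op 3: place WR@(2,4)
Op 4: place BN@(3,2)
Op 5: place WB@(2,3)
Per-piece attacks for W:
  WB@(2,3): attacks (3,4) (3,2) (1,4) (1,2) (0,1) [ray(1,-1) blocked at (3,2)]
  WR@(2,4): attacks (2,3) (3,4) (4,4) (1,4) (0,4) [ray(0,-1) blocked at (2,3)]
Union (8 distinct): (0,1) (0,4) (1,2) (1,4) (2,3) (3,2) (3,4) (4,4)

Answer: 8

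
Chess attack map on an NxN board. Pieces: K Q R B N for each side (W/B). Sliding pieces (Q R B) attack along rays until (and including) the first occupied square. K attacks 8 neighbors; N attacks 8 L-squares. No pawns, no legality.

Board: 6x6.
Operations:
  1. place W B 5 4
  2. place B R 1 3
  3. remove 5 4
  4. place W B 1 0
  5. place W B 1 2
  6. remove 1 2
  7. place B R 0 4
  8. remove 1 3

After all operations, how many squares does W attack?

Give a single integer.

Answer: 5

Derivation:
Op 1: place WB@(5,4)
Op 2: place BR@(1,3)
Op 3: remove (5,4)
Op 4: place WB@(1,0)
Op 5: place WB@(1,2)
Op 6: remove (1,2)
Op 7: place BR@(0,4)
Op 8: remove (1,3)
Per-piece attacks for W:
  WB@(1,0): attacks (2,1) (3,2) (4,3) (5,4) (0,1)
Union (5 distinct): (0,1) (2,1) (3,2) (4,3) (5,4)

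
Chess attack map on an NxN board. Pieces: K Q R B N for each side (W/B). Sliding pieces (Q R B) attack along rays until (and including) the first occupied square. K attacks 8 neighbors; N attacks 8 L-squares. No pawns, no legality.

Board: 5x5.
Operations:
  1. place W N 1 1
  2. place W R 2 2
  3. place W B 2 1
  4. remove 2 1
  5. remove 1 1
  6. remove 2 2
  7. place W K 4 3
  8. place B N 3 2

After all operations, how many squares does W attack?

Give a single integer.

Op 1: place WN@(1,1)
Op 2: place WR@(2,2)
Op 3: place WB@(2,1)
Op 4: remove (2,1)
Op 5: remove (1,1)
Op 6: remove (2,2)
Op 7: place WK@(4,3)
Op 8: place BN@(3,2)
Per-piece attacks for W:
  WK@(4,3): attacks (4,4) (4,2) (3,3) (3,4) (3,2)
Union (5 distinct): (3,2) (3,3) (3,4) (4,2) (4,4)

Answer: 5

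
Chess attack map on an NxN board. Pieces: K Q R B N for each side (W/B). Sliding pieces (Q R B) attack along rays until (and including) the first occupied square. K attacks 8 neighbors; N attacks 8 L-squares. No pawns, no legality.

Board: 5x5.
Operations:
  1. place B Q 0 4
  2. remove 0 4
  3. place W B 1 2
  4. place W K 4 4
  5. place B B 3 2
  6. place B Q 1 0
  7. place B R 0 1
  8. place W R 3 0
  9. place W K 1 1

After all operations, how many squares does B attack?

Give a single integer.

Op 1: place BQ@(0,4)
Op 2: remove (0,4)
Op 3: place WB@(1,2)
Op 4: place WK@(4,4)
Op 5: place BB@(3,2)
Op 6: place BQ@(1,0)
Op 7: place BR@(0,1)
Op 8: place WR@(3,0)
Op 9: place WK@(1,1)
Per-piece attacks for B:
  BR@(0,1): attacks (0,2) (0,3) (0,4) (0,0) (1,1) [ray(1,0) blocked at (1,1)]
  BQ@(1,0): attacks (1,1) (2,0) (3,0) (0,0) (2,1) (3,2) (0,1) [ray(0,1) blocked at (1,1); ray(1,0) blocked at (3,0); ray(1,1) blocked at (3,2); ray(-1,1) blocked at (0,1)]
  BB@(3,2): attacks (4,3) (4,1) (2,3) (1,4) (2,1) (1,0) [ray(-1,-1) blocked at (1,0)]
Union (15 distinct): (0,0) (0,1) (0,2) (0,3) (0,4) (1,0) (1,1) (1,4) (2,0) (2,1) (2,3) (3,0) (3,2) (4,1) (4,3)

Answer: 15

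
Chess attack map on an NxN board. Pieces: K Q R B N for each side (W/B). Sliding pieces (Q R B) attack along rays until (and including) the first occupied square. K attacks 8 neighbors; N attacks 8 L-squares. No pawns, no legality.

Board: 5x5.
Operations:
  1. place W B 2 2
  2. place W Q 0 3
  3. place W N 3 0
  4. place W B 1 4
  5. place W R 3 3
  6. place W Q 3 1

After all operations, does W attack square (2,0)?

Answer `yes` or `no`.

Answer: yes

Derivation:
Op 1: place WB@(2,2)
Op 2: place WQ@(0,3)
Op 3: place WN@(3,0)
Op 4: place WB@(1,4)
Op 5: place WR@(3,3)
Op 6: place WQ@(3,1)
Per-piece attacks for W:
  WQ@(0,3): attacks (0,4) (0,2) (0,1) (0,0) (1,3) (2,3) (3,3) (1,4) (1,2) (2,1) (3,0) [ray(1,0) blocked at (3,3); ray(1,1) blocked at (1,4); ray(1,-1) blocked at (3,0)]
  WB@(1,4): attacks (2,3) (3,2) (4,1) (0,3) [ray(-1,-1) blocked at (0,3)]
  WB@(2,2): attacks (3,3) (3,1) (1,3) (0,4) (1,1) (0,0) [ray(1,1) blocked at (3,3); ray(1,-1) blocked at (3,1)]
  WN@(3,0): attacks (4,2) (2,2) (1,1)
  WQ@(3,1): attacks (3,2) (3,3) (3,0) (4,1) (2,1) (1,1) (0,1) (4,2) (4,0) (2,2) (2,0) [ray(0,1) blocked at (3,3); ray(0,-1) blocked at (3,0); ray(-1,1) blocked at (2,2)]
  WR@(3,3): attacks (3,4) (3,2) (3,1) (4,3) (2,3) (1,3) (0,3) [ray(0,-1) blocked at (3,1); ray(-1,0) blocked at (0,3)]
W attacks (2,0): yes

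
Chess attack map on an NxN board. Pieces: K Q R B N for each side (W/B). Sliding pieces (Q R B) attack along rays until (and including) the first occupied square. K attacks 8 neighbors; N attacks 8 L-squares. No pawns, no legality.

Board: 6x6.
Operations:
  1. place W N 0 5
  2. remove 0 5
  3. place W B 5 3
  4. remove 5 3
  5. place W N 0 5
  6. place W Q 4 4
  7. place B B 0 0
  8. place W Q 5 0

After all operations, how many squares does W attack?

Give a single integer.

Op 1: place WN@(0,5)
Op 2: remove (0,5)
Op 3: place WB@(5,3)
Op 4: remove (5,3)
Op 5: place WN@(0,5)
Op 6: place WQ@(4,4)
Op 7: place BB@(0,0)
Op 8: place WQ@(5,0)
Per-piece attacks for W:
  WN@(0,5): attacks (1,3) (2,4)
  WQ@(4,4): attacks (4,5) (4,3) (4,2) (4,1) (4,0) (5,4) (3,4) (2,4) (1,4) (0,4) (5,5) (5,3) (3,5) (3,3) (2,2) (1,1) (0,0) [ray(-1,-1) blocked at (0,0)]
  WQ@(5,0): attacks (5,1) (5,2) (5,3) (5,4) (5,5) (4,0) (3,0) (2,0) (1,0) (0,0) (4,1) (3,2) (2,3) (1,4) (0,5) [ray(-1,0) blocked at (0,0); ray(-1,1) blocked at (0,5)]
Union (26 distinct): (0,0) (0,4) (0,5) (1,0) (1,1) (1,3) (1,4) (2,0) (2,2) (2,3) (2,4) (3,0) (3,2) (3,3) (3,4) (3,5) (4,0) (4,1) (4,2) (4,3) (4,5) (5,1) (5,2) (5,3) (5,4) (5,5)

Answer: 26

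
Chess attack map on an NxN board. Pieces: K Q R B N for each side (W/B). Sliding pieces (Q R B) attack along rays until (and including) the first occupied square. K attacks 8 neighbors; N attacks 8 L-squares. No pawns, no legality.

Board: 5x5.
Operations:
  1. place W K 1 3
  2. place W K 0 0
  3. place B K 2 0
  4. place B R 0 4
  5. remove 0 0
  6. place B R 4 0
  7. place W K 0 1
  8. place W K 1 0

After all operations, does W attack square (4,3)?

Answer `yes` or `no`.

Op 1: place WK@(1,3)
Op 2: place WK@(0,0)
Op 3: place BK@(2,0)
Op 4: place BR@(0,4)
Op 5: remove (0,0)
Op 6: place BR@(4,0)
Op 7: place WK@(0,1)
Op 8: place WK@(1,0)
Per-piece attacks for W:
  WK@(0,1): attacks (0,2) (0,0) (1,1) (1,2) (1,0)
  WK@(1,0): attacks (1,1) (2,0) (0,0) (2,1) (0,1)
  WK@(1,3): attacks (1,4) (1,2) (2,3) (0,3) (2,4) (2,2) (0,4) (0,2)
W attacks (4,3): no

Answer: no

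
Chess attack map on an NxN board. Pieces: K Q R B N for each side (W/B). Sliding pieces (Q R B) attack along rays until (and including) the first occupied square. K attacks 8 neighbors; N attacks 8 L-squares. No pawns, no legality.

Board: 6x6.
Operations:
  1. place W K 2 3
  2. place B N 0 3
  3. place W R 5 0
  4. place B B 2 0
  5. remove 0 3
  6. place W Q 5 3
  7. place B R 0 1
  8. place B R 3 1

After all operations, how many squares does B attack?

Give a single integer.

Op 1: place WK@(2,3)
Op 2: place BN@(0,3)
Op 3: place WR@(5,0)
Op 4: place BB@(2,0)
Op 5: remove (0,3)
Op 6: place WQ@(5,3)
Op 7: place BR@(0,1)
Op 8: place BR@(3,1)
Per-piece attacks for B:
  BR@(0,1): attacks (0,2) (0,3) (0,4) (0,5) (0,0) (1,1) (2,1) (3,1) [ray(1,0) blocked at (3,1)]
  BB@(2,0): attacks (3,1) (1,1) (0,2) [ray(1,1) blocked at (3,1)]
  BR@(3,1): attacks (3,2) (3,3) (3,4) (3,5) (3,0) (4,1) (5,1) (2,1) (1,1) (0,1) [ray(-1,0) blocked at (0,1)]
Union (16 distinct): (0,0) (0,1) (0,2) (0,3) (0,4) (0,5) (1,1) (2,1) (3,0) (3,1) (3,2) (3,3) (3,4) (3,5) (4,1) (5,1)

Answer: 16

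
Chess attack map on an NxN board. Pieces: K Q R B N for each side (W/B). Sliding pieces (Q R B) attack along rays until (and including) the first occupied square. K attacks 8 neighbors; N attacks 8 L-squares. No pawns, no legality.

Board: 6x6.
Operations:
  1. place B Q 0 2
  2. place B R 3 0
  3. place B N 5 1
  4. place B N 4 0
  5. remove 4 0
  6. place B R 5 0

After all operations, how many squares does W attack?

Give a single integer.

Op 1: place BQ@(0,2)
Op 2: place BR@(3,0)
Op 3: place BN@(5,1)
Op 4: place BN@(4,0)
Op 5: remove (4,0)
Op 6: place BR@(5,0)
Per-piece attacks for W:
Union (0 distinct): (none)

Answer: 0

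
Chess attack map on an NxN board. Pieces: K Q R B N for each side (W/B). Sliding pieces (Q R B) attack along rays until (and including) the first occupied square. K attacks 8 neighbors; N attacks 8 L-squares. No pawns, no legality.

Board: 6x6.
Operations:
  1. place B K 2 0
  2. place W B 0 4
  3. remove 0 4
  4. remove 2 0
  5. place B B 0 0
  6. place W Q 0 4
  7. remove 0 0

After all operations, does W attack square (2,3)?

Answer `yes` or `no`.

Answer: no

Derivation:
Op 1: place BK@(2,0)
Op 2: place WB@(0,4)
Op 3: remove (0,4)
Op 4: remove (2,0)
Op 5: place BB@(0,0)
Op 6: place WQ@(0,4)
Op 7: remove (0,0)
Per-piece attacks for W:
  WQ@(0,4): attacks (0,5) (0,3) (0,2) (0,1) (0,0) (1,4) (2,4) (3,4) (4,4) (5,4) (1,5) (1,3) (2,2) (3,1) (4,0)
W attacks (2,3): no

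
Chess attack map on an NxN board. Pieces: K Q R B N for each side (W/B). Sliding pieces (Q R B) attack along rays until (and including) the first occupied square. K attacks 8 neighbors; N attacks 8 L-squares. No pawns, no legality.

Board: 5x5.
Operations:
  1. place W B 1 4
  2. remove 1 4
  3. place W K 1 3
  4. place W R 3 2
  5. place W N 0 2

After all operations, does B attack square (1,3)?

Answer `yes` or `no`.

Op 1: place WB@(1,4)
Op 2: remove (1,4)
Op 3: place WK@(1,3)
Op 4: place WR@(3,2)
Op 5: place WN@(0,2)
Per-piece attacks for B:
B attacks (1,3): no

Answer: no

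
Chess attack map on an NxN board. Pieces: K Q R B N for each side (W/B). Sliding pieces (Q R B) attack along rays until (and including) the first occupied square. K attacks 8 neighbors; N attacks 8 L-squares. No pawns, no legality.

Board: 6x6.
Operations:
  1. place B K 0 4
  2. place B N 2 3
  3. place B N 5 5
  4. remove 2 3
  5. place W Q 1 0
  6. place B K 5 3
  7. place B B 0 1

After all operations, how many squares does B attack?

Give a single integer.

Op 1: place BK@(0,4)
Op 2: place BN@(2,3)
Op 3: place BN@(5,5)
Op 4: remove (2,3)
Op 5: place WQ@(1,0)
Op 6: place BK@(5,3)
Op 7: place BB@(0,1)
Per-piece attacks for B:
  BB@(0,1): attacks (1,2) (2,3) (3,4) (4,5) (1,0) [ray(1,-1) blocked at (1,0)]
  BK@(0,4): attacks (0,5) (0,3) (1,4) (1,5) (1,3)
  BK@(5,3): attacks (5,4) (5,2) (4,3) (4,4) (4,2)
  BN@(5,5): attacks (4,3) (3,4)
Union (15 distinct): (0,3) (0,5) (1,0) (1,2) (1,3) (1,4) (1,5) (2,3) (3,4) (4,2) (4,3) (4,4) (4,5) (5,2) (5,4)

Answer: 15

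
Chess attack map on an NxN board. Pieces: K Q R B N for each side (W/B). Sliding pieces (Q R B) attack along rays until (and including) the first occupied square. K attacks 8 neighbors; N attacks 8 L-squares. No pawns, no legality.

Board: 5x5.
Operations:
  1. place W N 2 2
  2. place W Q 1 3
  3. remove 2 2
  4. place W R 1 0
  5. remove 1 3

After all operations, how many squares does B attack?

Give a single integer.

Answer: 0

Derivation:
Op 1: place WN@(2,2)
Op 2: place WQ@(1,3)
Op 3: remove (2,2)
Op 4: place WR@(1,0)
Op 5: remove (1,3)
Per-piece attacks for B:
Union (0 distinct): (none)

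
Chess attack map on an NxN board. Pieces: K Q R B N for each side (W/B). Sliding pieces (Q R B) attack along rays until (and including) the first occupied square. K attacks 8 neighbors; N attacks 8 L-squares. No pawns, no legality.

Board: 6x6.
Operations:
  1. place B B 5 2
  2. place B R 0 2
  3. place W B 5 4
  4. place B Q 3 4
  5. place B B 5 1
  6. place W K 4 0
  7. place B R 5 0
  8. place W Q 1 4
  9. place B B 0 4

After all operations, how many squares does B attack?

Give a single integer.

Answer: 27

Derivation:
Op 1: place BB@(5,2)
Op 2: place BR@(0,2)
Op 3: place WB@(5,4)
Op 4: place BQ@(3,4)
Op 5: place BB@(5,1)
Op 6: place WK@(4,0)
Op 7: place BR@(5,0)
Op 8: place WQ@(1,4)
Op 9: place BB@(0,4)
Per-piece attacks for B:
  BR@(0,2): attacks (0,3) (0,4) (0,1) (0,0) (1,2) (2,2) (3,2) (4,2) (5,2) [ray(0,1) blocked at (0,4); ray(1,0) blocked at (5,2)]
  BB@(0,4): attacks (1,5) (1,3) (2,2) (3,1) (4,0) [ray(1,-1) blocked at (4,0)]
  BQ@(3,4): attacks (3,5) (3,3) (3,2) (3,1) (3,0) (4,4) (5,4) (2,4) (1,4) (4,5) (4,3) (5,2) (2,5) (2,3) (1,2) (0,1) [ray(1,0) blocked at (5,4); ray(-1,0) blocked at (1,4); ray(1,-1) blocked at (5,2)]
  BR@(5,0): attacks (5,1) (4,0) [ray(0,1) blocked at (5,1); ray(-1,0) blocked at (4,0)]
  BB@(5,1): attacks (4,2) (3,3) (2,4) (1,5) (4,0) [ray(-1,-1) blocked at (4,0)]
  BB@(5,2): attacks (4,3) (3,4) (4,1) (3,0) [ray(-1,1) blocked at (3,4)]
Union (27 distinct): (0,0) (0,1) (0,3) (0,4) (1,2) (1,3) (1,4) (1,5) (2,2) (2,3) (2,4) (2,5) (3,0) (3,1) (3,2) (3,3) (3,4) (3,5) (4,0) (4,1) (4,2) (4,3) (4,4) (4,5) (5,1) (5,2) (5,4)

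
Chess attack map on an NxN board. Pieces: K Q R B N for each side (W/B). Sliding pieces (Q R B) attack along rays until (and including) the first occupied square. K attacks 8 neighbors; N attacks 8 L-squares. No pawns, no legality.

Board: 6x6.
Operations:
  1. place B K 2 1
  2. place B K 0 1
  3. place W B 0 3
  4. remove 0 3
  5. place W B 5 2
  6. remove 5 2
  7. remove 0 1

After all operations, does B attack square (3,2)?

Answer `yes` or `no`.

Answer: yes

Derivation:
Op 1: place BK@(2,1)
Op 2: place BK@(0,1)
Op 3: place WB@(0,3)
Op 4: remove (0,3)
Op 5: place WB@(5,2)
Op 6: remove (5,2)
Op 7: remove (0,1)
Per-piece attacks for B:
  BK@(2,1): attacks (2,2) (2,0) (3,1) (1,1) (3,2) (3,0) (1,2) (1,0)
B attacks (3,2): yes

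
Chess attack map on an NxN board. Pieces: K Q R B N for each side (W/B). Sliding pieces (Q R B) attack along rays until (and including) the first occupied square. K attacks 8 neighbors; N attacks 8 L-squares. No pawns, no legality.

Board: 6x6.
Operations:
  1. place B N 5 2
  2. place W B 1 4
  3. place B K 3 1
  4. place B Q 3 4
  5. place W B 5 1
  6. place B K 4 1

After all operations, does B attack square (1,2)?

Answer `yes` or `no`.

Answer: yes

Derivation:
Op 1: place BN@(5,2)
Op 2: place WB@(1,4)
Op 3: place BK@(3,1)
Op 4: place BQ@(3,4)
Op 5: place WB@(5,1)
Op 6: place BK@(4,1)
Per-piece attacks for B:
  BK@(3,1): attacks (3,2) (3,0) (4,1) (2,1) (4,2) (4,0) (2,2) (2,0)
  BQ@(3,4): attacks (3,5) (3,3) (3,2) (3,1) (4,4) (5,4) (2,4) (1,4) (4,5) (4,3) (5,2) (2,5) (2,3) (1,2) (0,1) [ray(0,-1) blocked at (3,1); ray(-1,0) blocked at (1,4); ray(1,-1) blocked at (5,2)]
  BK@(4,1): attacks (4,2) (4,0) (5,1) (3,1) (5,2) (5,0) (3,2) (3,0)
  BN@(5,2): attacks (4,4) (3,3) (4,0) (3,1)
B attacks (1,2): yes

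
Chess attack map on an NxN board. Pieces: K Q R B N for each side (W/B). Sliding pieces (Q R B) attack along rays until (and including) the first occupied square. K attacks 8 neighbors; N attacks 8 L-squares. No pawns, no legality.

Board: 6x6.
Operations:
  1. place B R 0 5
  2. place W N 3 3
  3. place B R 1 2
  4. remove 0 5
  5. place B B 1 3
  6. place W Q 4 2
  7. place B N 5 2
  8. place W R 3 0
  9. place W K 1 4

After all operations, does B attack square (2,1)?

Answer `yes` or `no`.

Op 1: place BR@(0,5)
Op 2: place WN@(3,3)
Op 3: place BR@(1,2)
Op 4: remove (0,5)
Op 5: place BB@(1,3)
Op 6: place WQ@(4,2)
Op 7: place BN@(5,2)
Op 8: place WR@(3,0)
Op 9: place WK@(1,4)
Per-piece attacks for B:
  BR@(1,2): attacks (1,3) (1,1) (1,0) (2,2) (3,2) (4,2) (0,2) [ray(0,1) blocked at (1,3); ray(1,0) blocked at (4,2)]
  BB@(1,3): attacks (2,4) (3,5) (2,2) (3,1) (4,0) (0,4) (0,2)
  BN@(5,2): attacks (4,4) (3,3) (4,0) (3,1)
B attacks (2,1): no

Answer: no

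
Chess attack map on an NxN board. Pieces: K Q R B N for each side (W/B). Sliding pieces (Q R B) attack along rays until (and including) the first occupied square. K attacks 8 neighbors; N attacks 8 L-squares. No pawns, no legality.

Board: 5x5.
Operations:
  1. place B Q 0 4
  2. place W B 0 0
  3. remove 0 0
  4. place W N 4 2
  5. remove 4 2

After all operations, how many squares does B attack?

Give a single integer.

Answer: 12

Derivation:
Op 1: place BQ@(0,4)
Op 2: place WB@(0,0)
Op 3: remove (0,0)
Op 4: place WN@(4,2)
Op 5: remove (4,2)
Per-piece attacks for B:
  BQ@(0,4): attacks (0,3) (0,2) (0,1) (0,0) (1,4) (2,4) (3,4) (4,4) (1,3) (2,2) (3,1) (4,0)
Union (12 distinct): (0,0) (0,1) (0,2) (0,3) (1,3) (1,4) (2,2) (2,4) (3,1) (3,4) (4,0) (4,4)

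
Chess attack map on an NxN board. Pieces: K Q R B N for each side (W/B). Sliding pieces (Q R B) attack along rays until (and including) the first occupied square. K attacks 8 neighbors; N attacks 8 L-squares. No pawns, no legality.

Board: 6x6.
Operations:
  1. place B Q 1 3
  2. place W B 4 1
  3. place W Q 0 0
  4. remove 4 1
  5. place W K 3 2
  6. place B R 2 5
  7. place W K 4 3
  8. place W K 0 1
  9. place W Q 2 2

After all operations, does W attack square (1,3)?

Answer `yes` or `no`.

Op 1: place BQ@(1,3)
Op 2: place WB@(4,1)
Op 3: place WQ@(0,0)
Op 4: remove (4,1)
Op 5: place WK@(3,2)
Op 6: place BR@(2,5)
Op 7: place WK@(4,3)
Op 8: place WK@(0,1)
Op 9: place WQ@(2,2)
Per-piece attacks for W:
  WQ@(0,0): attacks (0,1) (1,0) (2,0) (3,0) (4,0) (5,0) (1,1) (2,2) [ray(0,1) blocked at (0,1); ray(1,1) blocked at (2,2)]
  WK@(0,1): attacks (0,2) (0,0) (1,1) (1,2) (1,0)
  WQ@(2,2): attacks (2,3) (2,4) (2,5) (2,1) (2,0) (3,2) (1,2) (0,2) (3,3) (4,4) (5,5) (3,1) (4,0) (1,3) (1,1) (0,0) [ray(0,1) blocked at (2,5); ray(1,0) blocked at (3,2); ray(-1,1) blocked at (1,3); ray(-1,-1) blocked at (0,0)]
  WK@(3,2): attacks (3,3) (3,1) (4,2) (2,2) (4,3) (4,1) (2,3) (2,1)
  WK@(4,3): attacks (4,4) (4,2) (5,3) (3,3) (5,4) (5,2) (3,4) (3,2)
W attacks (1,3): yes

Answer: yes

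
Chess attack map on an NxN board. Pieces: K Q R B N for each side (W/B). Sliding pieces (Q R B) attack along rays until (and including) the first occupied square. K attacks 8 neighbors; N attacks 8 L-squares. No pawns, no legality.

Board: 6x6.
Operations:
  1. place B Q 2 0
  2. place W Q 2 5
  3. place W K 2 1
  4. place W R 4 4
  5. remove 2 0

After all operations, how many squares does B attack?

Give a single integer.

Answer: 0

Derivation:
Op 1: place BQ@(2,0)
Op 2: place WQ@(2,5)
Op 3: place WK@(2,1)
Op 4: place WR@(4,4)
Op 5: remove (2,0)
Per-piece attacks for B:
Union (0 distinct): (none)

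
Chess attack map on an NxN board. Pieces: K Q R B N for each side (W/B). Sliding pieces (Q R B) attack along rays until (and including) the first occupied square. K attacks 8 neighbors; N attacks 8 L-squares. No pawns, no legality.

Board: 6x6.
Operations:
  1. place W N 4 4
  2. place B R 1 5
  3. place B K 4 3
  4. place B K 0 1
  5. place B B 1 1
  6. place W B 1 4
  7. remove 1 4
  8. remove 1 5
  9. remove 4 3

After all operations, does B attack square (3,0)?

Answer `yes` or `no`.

Answer: no

Derivation:
Op 1: place WN@(4,4)
Op 2: place BR@(1,5)
Op 3: place BK@(4,3)
Op 4: place BK@(0,1)
Op 5: place BB@(1,1)
Op 6: place WB@(1,4)
Op 7: remove (1,4)
Op 8: remove (1,5)
Op 9: remove (4,3)
Per-piece attacks for B:
  BK@(0,1): attacks (0,2) (0,0) (1,1) (1,2) (1,0)
  BB@(1,1): attacks (2,2) (3,3) (4,4) (2,0) (0,2) (0,0) [ray(1,1) blocked at (4,4)]
B attacks (3,0): no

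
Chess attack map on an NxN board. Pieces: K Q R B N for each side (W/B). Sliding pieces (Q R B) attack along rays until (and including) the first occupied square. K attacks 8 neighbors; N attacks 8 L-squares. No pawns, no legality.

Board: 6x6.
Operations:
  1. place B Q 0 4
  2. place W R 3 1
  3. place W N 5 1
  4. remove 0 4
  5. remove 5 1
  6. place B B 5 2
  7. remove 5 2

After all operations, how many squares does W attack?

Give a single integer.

Answer: 10

Derivation:
Op 1: place BQ@(0,4)
Op 2: place WR@(3,1)
Op 3: place WN@(5,1)
Op 4: remove (0,4)
Op 5: remove (5,1)
Op 6: place BB@(5,2)
Op 7: remove (5,2)
Per-piece attacks for W:
  WR@(3,1): attacks (3,2) (3,3) (3,4) (3,5) (3,0) (4,1) (5,1) (2,1) (1,1) (0,1)
Union (10 distinct): (0,1) (1,1) (2,1) (3,0) (3,2) (3,3) (3,4) (3,5) (4,1) (5,1)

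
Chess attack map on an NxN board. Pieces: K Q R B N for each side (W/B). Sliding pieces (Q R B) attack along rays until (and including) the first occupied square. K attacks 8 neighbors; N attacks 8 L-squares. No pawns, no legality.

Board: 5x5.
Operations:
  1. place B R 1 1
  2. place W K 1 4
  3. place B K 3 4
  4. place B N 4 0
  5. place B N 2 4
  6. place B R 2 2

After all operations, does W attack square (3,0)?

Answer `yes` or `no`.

Op 1: place BR@(1,1)
Op 2: place WK@(1,4)
Op 3: place BK@(3,4)
Op 4: place BN@(4,0)
Op 5: place BN@(2,4)
Op 6: place BR@(2,2)
Per-piece attacks for W:
  WK@(1,4): attacks (1,3) (2,4) (0,4) (2,3) (0,3)
W attacks (3,0): no

Answer: no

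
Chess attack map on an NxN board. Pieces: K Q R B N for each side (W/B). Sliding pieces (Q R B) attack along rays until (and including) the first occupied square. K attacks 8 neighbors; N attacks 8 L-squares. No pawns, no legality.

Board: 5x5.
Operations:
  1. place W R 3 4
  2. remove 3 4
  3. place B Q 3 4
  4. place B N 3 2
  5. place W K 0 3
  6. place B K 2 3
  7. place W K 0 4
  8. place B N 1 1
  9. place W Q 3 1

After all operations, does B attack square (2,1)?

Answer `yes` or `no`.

Op 1: place WR@(3,4)
Op 2: remove (3,4)
Op 3: place BQ@(3,4)
Op 4: place BN@(3,2)
Op 5: place WK@(0,3)
Op 6: place BK@(2,3)
Op 7: place WK@(0,4)
Op 8: place BN@(1,1)
Op 9: place WQ@(3,1)
Per-piece attacks for B:
  BN@(1,1): attacks (2,3) (3,2) (0,3) (3,0)
  BK@(2,3): attacks (2,4) (2,2) (3,3) (1,3) (3,4) (3,2) (1,4) (1,2)
  BN@(3,2): attacks (4,4) (2,4) (1,3) (4,0) (2,0) (1,1)
  BQ@(3,4): attacks (3,3) (3,2) (4,4) (2,4) (1,4) (0,4) (4,3) (2,3) [ray(0,-1) blocked at (3,2); ray(-1,0) blocked at (0,4); ray(-1,-1) blocked at (2,3)]
B attacks (2,1): no

Answer: no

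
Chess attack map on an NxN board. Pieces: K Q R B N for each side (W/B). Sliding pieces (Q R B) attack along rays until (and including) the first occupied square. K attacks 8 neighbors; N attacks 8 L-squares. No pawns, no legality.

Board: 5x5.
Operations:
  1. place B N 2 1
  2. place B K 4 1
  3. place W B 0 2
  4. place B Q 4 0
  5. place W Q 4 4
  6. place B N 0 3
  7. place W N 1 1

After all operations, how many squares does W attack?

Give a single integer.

Answer: 15

Derivation:
Op 1: place BN@(2,1)
Op 2: place BK@(4,1)
Op 3: place WB@(0,2)
Op 4: place BQ@(4,0)
Op 5: place WQ@(4,4)
Op 6: place BN@(0,3)
Op 7: place WN@(1,1)
Per-piece attacks for W:
  WB@(0,2): attacks (1,3) (2,4) (1,1) [ray(1,-1) blocked at (1,1)]
  WN@(1,1): attacks (2,3) (3,2) (0,3) (3,0)
  WQ@(4,4): attacks (4,3) (4,2) (4,1) (3,4) (2,4) (1,4) (0,4) (3,3) (2,2) (1,1) [ray(0,-1) blocked at (4,1); ray(-1,-1) blocked at (1,1)]
Union (15 distinct): (0,3) (0,4) (1,1) (1,3) (1,4) (2,2) (2,3) (2,4) (3,0) (3,2) (3,3) (3,4) (4,1) (4,2) (4,3)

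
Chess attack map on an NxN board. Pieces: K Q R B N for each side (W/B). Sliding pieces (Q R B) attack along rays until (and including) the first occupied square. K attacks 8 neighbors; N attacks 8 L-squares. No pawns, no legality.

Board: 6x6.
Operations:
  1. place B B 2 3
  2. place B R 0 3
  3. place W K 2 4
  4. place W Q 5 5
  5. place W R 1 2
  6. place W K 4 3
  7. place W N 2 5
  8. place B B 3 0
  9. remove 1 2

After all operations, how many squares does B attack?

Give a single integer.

Op 1: place BB@(2,3)
Op 2: place BR@(0,3)
Op 3: place WK@(2,4)
Op 4: place WQ@(5,5)
Op 5: place WR@(1,2)
Op 6: place WK@(4,3)
Op 7: place WN@(2,5)
Op 8: place BB@(3,0)
Op 9: remove (1,2)
Per-piece attacks for B:
  BR@(0,3): attacks (0,4) (0,5) (0,2) (0,1) (0,0) (1,3) (2,3) [ray(1,0) blocked at (2,3)]
  BB@(2,3): attacks (3,4) (4,5) (3,2) (4,1) (5,0) (1,4) (0,5) (1,2) (0,1)
  BB@(3,0): attacks (4,1) (5,2) (2,1) (1,2) (0,3) [ray(-1,1) blocked at (0,3)]
Union (17 distinct): (0,0) (0,1) (0,2) (0,3) (0,4) (0,5) (1,2) (1,3) (1,4) (2,1) (2,3) (3,2) (3,4) (4,1) (4,5) (5,0) (5,2)

Answer: 17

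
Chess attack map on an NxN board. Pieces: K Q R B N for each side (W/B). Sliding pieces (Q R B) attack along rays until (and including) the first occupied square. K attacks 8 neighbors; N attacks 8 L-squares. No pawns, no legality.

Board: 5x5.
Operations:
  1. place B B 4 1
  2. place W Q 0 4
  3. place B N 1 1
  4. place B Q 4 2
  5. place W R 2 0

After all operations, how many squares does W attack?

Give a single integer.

Answer: 16

Derivation:
Op 1: place BB@(4,1)
Op 2: place WQ@(0,4)
Op 3: place BN@(1,1)
Op 4: place BQ@(4,2)
Op 5: place WR@(2,0)
Per-piece attacks for W:
  WQ@(0,4): attacks (0,3) (0,2) (0,1) (0,0) (1,4) (2,4) (3,4) (4,4) (1,3) (2,2) (3,1) (4,0)
  WR@(2,0): attacks (2,1) (2,2) (2,3) (2,4) (3,0) (4,0) (1,0) (0,0)
Union (16 distinct): (0,0) (0,1) (0,2) (0,3) (1,0) (1,3) (1,4) (2,1) (2,2) (2,3) (2,4) (3,0) (3,1) (3,4) (4,0) (4,4)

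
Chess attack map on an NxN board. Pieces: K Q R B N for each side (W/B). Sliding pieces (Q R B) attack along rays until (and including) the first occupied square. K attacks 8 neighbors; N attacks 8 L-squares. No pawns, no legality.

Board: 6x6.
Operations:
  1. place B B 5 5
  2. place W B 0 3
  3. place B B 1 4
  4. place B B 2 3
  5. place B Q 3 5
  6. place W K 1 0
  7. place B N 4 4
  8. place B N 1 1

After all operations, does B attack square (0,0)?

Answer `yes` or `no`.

Answer: no

Derivation:
Op 1: place BB@(5,5)
Op 2: place WB@(0,3)
Op 3: place BB@(1,4)
Op 4: place BB@(2,3)
Op 5: place BQ@(3,5)
Op 6: place WK@(1,0)
Op 7: place BN@(4,4)
Op 8: place BN@(1,1)
Per-piece attacks for B:
  BN@(1,1): attacks (2,3) (3,2) (0,3) (3,0)
  BB@(1,4): attacks (2,5) (2,3) (0,5) (0,3) [ray(1,-1) blocked at (2,3); ray(-1,-1) blocked at (0,3)]
  BB@(2,3): attacks (3,4) (4,5) (3,2) (4,1) (5,0) (1,4) (1,2) (0,1) [ray(-1,1) blocked at (1,4)]
  BQ@(3,5): attacks (3,4) (3,3) (3,2) (3,1) (3,0) (4,5) (5,5) (2,5) (1,5) (0,5) (4,4) (2,4) (1,3) (0,2) [ray(1,0) blocked at (5,5); ray(1,-1) blocked at (4,4)]
  BN@(4,4): attacks (2,5) (5,2) (3,2) (2,3)
  BB@(5,5): attacks (4,4) [ray(-1,-1) blocked at (4,4)]
B attacks (0,0): no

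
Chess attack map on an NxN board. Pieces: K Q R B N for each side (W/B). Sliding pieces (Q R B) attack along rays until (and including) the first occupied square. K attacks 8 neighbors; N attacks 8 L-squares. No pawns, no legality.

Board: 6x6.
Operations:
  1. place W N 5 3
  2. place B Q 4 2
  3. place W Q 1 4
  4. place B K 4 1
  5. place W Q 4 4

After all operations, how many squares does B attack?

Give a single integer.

Op 1: place WN@(5,3)
Op 2: place BQ@(4,2)
Op 3: place WQ@(1,4)
Op 4: place BK@(4,1)
Op 5: place WQ@(4,4)
Per-piece attacks for B:
  BK@(4,1): attacks (4,2) (4,0) (5,1) (3,1) (5,2) (5,0) (3,2) (3,0)
  BQ@(4,2): attacks (4,3) (4,4) (4,1) (5,2) (3,2) (2,2) (1,2) (0,2) (5,3) (5,1) (3,3) (2,4) (1,5) (3,1) (2,0) [ray(0,1) blocked at (4,4); ray(0,-1) blocked at (4,1); ray(1,1) blocked at (5,3)]
Union (19 distinct): (0,2) (1,2) (1,5) (2,0) (2,2) (2,4) (3,0) (3,1) (3,2) (3,3) (4,0) (4,1) (4,2) (4,3) (4,4) (5,0) (5,1) (5,2) (5,3)

Answer: 19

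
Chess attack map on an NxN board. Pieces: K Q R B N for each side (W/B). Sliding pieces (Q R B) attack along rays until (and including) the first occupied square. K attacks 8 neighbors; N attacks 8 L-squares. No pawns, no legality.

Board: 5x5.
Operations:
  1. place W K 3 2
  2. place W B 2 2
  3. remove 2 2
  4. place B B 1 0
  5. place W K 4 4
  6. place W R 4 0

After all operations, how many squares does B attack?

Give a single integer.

Op 1: place WK@(3,2)
Op 2: place WB@(2,2)
Op 3: remove (2,2)
Op 4: place BB@(1,0)
Op 5: place WK@(4,4)
Op 6: place WR@(4,0)
Per-piece attacks for B:
  BB@(1,0): attacks (2,1) (3,2) (0,1) [ray(1,1) blocked at (3,2)]
Union (3 distinct): (0,1) (2,1) (3,2)

Answer: 3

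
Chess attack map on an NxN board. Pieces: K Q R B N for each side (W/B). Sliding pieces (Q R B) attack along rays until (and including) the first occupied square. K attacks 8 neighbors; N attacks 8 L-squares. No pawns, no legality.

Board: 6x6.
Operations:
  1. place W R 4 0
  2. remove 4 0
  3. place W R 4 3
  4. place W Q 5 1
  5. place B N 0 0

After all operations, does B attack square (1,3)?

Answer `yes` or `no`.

Op 1: place WR@(4,0)
Op 2: remove (4,0)
Op 3: place WR@(4,3)
Op 4: place WQ@(5,1)
Op 5: place BN@(0,0)
Per-piece attacks for B:
  BN@(0,0): attacks (1,2) (2,1)
B attacks (1,3): no

Answer: no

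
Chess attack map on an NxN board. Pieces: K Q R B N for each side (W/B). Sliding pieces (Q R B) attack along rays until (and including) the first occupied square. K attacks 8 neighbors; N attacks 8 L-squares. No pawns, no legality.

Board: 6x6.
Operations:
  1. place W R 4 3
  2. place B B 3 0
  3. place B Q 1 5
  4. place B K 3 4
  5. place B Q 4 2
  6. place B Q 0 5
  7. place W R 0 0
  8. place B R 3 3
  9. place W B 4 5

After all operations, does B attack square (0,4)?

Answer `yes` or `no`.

Op 1: place WR@(4,3)
Op 2: place BB@(3,0)
Op 3: place BQ@(1,5)
Op 4: place BK@(3,4)
Op 5: place BQ@(4,2)
Op 6: place BQ@(0,5)
Op 7: place WR@(0,0)
Op 8: place BR@(3,3)
Op 9: place WB@(4,5)
Per-piece attacks for B:
  BQ@(0,5): attacks (0,4) (0,3) (0,2) (0,1) (0,0) (1,5) (1,4) (2,3) (3,2) (4,1) (5,0) [ray(0,-1) blocked at (0,0); ray(1,0) blocked at (1,5)]
  BQ@(1,5): attacks (1,4) (1,3) (1,2) (1,1) (1,0) (2,5) (3,5) (4,5) (0,5) (2,4) (3,3) (0,4) [ray(1,0) blocked at (4,5); ray(-1,0) blocked at (0,5); ray(1,-1) blocked at (3,3)]
  BB@(3,0): attacks (4,1) (5,2) (2,1) (1,2) (0,3)
  BR@(3,3): attacks (3,4) (3,2) (3,1) (3,0) (4,3) (2,3) (1,3) (0,3) [ray(0,1) blocked at (3,4); ray(0,-1) blocked at (3,0); ray(1,0) blocked at (4,3)]
  BK@(3,4): attacks (3,5) (3,3) (4,4) (2,4) (4,5) (4,3) (2,5) (2,3)
  BQ@(4,2): attacks (4,3) (4,1) (4,0) (5,2) (3,2) (2,2) (1,2) (0,2) (5,3) (5,1) (3,3) (3,1) (2,0) [ray(0,1) blocked at (4,3); ray(-1,1) blocked at (3,3)]
B attacks (0,4): yes

Answer: yes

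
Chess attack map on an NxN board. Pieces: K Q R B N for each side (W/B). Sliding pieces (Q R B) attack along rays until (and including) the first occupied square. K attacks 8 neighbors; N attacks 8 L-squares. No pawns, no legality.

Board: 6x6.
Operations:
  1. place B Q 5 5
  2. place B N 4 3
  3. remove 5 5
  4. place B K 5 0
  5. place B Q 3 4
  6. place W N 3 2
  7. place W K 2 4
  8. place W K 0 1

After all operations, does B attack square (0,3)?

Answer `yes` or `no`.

Answer: no

Derivation:
Op 1: place BQ@(5,5)
Op 2: place BN@(4,3)
Op 3: remove (5,5)
Op 4: place BK@(5,0)
Op 5: place BQ@(3,4)
Op 6: place WN@(3,2)
Op 7: place WK@(2,4)
Op 8: place WK@(0,1)
Per-piece attacks for B:
  BQ@(3,4): attacks (3,5) (3,3) (3,2) (4,4) (5,4) (2,4) (4,5) (4,3) (2,5) (2,3) (1,2) (0,1) [ray(0,-1) blocked at (3,2); ray(-1,0) blocked at (2,4); ray(1,-1) blocked at (4,3); ray(-1,-1) blocked at (0,1)]
  BN@(4,3): attacks (5,5) (3,5) (2,4) (5,1) (3,1) (2,2)
  BK@(5,0): attacks (5,1) (4,0) (4,1)
B attacks (0,3): no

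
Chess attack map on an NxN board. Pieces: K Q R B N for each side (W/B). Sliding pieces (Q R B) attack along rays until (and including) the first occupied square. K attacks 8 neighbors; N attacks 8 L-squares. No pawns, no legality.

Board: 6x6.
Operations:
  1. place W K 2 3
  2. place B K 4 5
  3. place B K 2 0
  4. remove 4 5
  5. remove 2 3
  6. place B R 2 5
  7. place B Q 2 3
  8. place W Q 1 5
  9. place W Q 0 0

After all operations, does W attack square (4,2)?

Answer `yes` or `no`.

Answer: yes

Derivation:
Op 1: place WK@(2,3)
Op 2: place BK@(4,5)
Op 3: place BK@(2,0)
Op 4: remove (4,5)
Op 5: remove (2,3)
Op 6: place BR@(2,5)
Op 7: place BQ@(2,3)
Op 8: place WQ@(1,5)
Op 9: place WQ@(0,0)
Per-piece attacks for W:
  WQ@(0,0): attacks (0,1) (0,2) (0,3) (0,4) (0,5) (1,0) (2,0) (1,1) (2,2) (3,3) (4,4) (5,5) [ray(1,0) blocked at (2,0)]
  WQ@(1,5): attacks (1,4) (1,3) (1,2) (1,1) (1,0) (2,5) (0,5) (2,4) (3,3) (4,2) (5,1) (0,4) [ray(1,0) blocked at (2,5)]
W attacks (4,2): yes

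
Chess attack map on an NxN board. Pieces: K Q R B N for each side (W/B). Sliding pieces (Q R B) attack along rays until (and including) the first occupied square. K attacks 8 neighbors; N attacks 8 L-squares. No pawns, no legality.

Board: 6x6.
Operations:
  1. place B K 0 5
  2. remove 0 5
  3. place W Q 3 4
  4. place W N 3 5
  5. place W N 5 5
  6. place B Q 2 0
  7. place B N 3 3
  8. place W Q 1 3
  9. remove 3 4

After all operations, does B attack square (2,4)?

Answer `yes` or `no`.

Op 1: place BK@(0,5)
Op 2: remove (0,5)
Op 3: place WQ@(3,4)
Op 4: place WN@(3,5)
Op 5: place WN@(5,5)
Op 6: place BQ@(2,0)
Op 7: place BN@(3,3)
Op 8: place WQ@(1,3)
Op 9: remove (3,4)
Per-piece attacks for B:
  BQ@(2,0): attacks (2,1) (2,2) (2,3) (2,4) (2,5) (3,0) (4,0) (5,0) (1,0) (0,0) (3,1) (4,2) (5,3) (1,1) (0,2)
  BN@(3,3): attacks (4,5) (5,4) (2,5) (1,4) (4,1) (5,2) (2,1) (1,2)
B attacks (2,4): yes

Answer: yes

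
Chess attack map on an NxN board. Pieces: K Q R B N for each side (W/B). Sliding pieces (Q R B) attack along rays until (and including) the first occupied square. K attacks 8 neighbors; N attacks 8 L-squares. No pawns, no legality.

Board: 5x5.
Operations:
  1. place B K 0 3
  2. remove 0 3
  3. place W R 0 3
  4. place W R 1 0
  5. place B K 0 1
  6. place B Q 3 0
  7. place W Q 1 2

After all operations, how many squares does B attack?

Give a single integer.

Answer: 13

Derivation:
Op 1: place BK@(0,3)
Op 2: remove (0,3)
Op 3: place WR@(0,3)
Op 4: place WR@(1,0)
Op 5: place BK@(0,1)
Op 6: place BQ@(3,0)
Op 7: place WQ@(1,2)
Per-piece attacks for B:
  BK@(0,1): attacks (0,2) (0,0) (1,1) (1,2) (1,0)
  BQ@(3,0): attacks (3,1) (3,2) (3,3) (3,4) (4,0) (2,0) (1,0) (4,1) (2,1) (1,2) [ray(-1,0) blocked at (1,0); ray(-1,1) blocked at (1,2)]
Union (13 distinct): (0,0) (0,2) (1,0) (1,1) (1,2) (2,0) (2,1) (3,1) (3,2) (3,3) (3,4) (4,0) (4,1)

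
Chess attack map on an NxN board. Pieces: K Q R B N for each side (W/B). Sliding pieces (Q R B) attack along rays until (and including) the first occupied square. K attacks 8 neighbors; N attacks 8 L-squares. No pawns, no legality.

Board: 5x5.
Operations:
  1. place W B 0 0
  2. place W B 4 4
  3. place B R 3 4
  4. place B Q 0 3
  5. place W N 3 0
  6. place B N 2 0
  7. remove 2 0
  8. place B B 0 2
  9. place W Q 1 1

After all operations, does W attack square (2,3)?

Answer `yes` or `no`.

Op 1: place WB@(0,0)
Op 2: place WB@(4,4)
Op 3: place BR@(3,4)
Op 4: place BQ@(0,3)
Op 5: place WN@(3,0)
Op 6: place BN@(2,0)
Op 7: remove (2,0)
Op 8: place BB@(0,2)
Op 9: place WQ@(1,1)
Per-piece attacks for W:
  WB@(0,0): attacks (1,1) [ray(1,1) blocked at (1,1)]
  WQ@(1,1): attacks (1,2) (1,3) (1,4) (1,0) (2,1) (3,1) (4,1) (0,1) (2,2) (3,3) (4,4) (2,0) (0,2) (0,0) [ray(1,1) blocked at (4,4); ray(-1,1) blocked at (0,2); ray(-1,-1) blocked at (0,0)]
  WN@(3,0): attacks (4,2) (2,2) (1,1)
  WB@(4,4): attacks (3,3) (2,2) (1,1) [ray(-1,-1) blocked at (1,1)]
W attacks (2,3): no

Answer: no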